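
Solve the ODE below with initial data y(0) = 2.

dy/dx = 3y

General solution: y = Ce^(3x)
Applying IC y(0) = 2:
Particular solution: y = 2e^(3x)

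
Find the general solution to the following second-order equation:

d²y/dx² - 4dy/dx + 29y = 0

Characteristic equation: r² - 4r + 29 = 0
Roots: r = 2 ± 5i (complex conjugates)
General solution: y = e^(2x)(C₁cos(5x) + C₂sin(5x))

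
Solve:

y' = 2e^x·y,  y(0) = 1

General solution: y = Ce^(2e^x)
Applying IC y(0) = 1:
Particular solution: y = e^(2(e^x - 1))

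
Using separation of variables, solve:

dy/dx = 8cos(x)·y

Separating variables and integrating:
ln|y| = 8sin(x) + C

General solution: y = Ce^(8sin(x))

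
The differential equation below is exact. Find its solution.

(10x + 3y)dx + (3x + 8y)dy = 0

Verify exactness: ∂M/∂y = ∂N/∂x ✓
Find F(x,y) such that ∂F/∂x = M, ∂F/∂y = N
Solution: 5x² + 3xy + 4y² = C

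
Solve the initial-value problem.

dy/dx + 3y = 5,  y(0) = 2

General solution: y = 5/3 + Ce^(-3x)
Applying y(0) = 2: C = 2 - 5/3 = 1/3
Particular solution: y = 5/3 + (1/3)e^(-3x)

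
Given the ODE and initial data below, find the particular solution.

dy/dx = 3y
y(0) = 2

General solution: y = Ce^(3x)
Applying IC y(0) = 2:
Particular solution: y = 2e^(3x)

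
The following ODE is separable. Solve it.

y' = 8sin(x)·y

Separating variables and integrating:
ln|y| = -8cos(x) + C

General solution: y = Ce^(-8cos(x))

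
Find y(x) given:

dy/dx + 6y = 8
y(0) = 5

General solution: y = 4/3 + Ce^(-6x)
Applying y(0) = 5: C = 5 - 4/3 = 11/3
Particular solution: y = 4/3 + (11/3)e^(-6x)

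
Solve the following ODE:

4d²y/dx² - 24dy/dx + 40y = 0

Characteristic equation: 4r² - 24r + 40 = 0
Divide by 4: r² - 6r + 10 = 0
Roots: r = 3 ± i (complex conjugates)
General solution: y = e^(3x)(C₁cos(x) + C₂sin(x))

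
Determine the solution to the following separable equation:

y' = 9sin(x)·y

Separating variables and integrating:
ln|y| = -9cos(x) + C

General solution: y = Ce^(-9cos(x))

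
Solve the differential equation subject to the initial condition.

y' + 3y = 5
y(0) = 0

General solution: y = 5/3 + Ce^(-3x)
Applying y(0) = 0: C = 0 - 5/3 = -5/3
Particular solution: y = 5/3 - (5/3)e^(-3x)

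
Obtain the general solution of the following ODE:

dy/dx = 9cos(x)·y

Separating variables and integrating:
ln|y| = 9sin(x) + C

General solution: y = Ce^(9sin(x))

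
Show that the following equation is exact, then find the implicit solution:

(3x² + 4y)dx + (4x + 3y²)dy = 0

Verify exactness: ∂M/∂y = ∂N/∂x ✓
Find F(x,y) such that ∂F/∂x = M, ∂F/∂y = N
Solution: x³ + 4xy + y³ = C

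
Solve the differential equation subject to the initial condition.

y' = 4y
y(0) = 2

General solution: y = Ce^(4x)
Applying IC y(0) = 2:
Particular solution: y = 2e^(4x)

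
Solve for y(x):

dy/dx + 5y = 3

Using integrating factor method:

General solution: y = 3/5 + Ce^(-5x)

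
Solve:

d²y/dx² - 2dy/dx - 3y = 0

Characteristic equation: r² - 2r - 3 = 0
Roots: r = 3, -1 (distinct real)
General solution: y = C₁e^(3x) + C₂e^(-x)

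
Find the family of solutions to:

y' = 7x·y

Separating variables and integrating:
ln|y| = 7x^2/2 + C

General solution: y = Ce^(7x^2/2)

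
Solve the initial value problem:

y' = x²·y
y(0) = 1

General solution: y = Ce^(x³/3)
Applying IC y(0) = 1:
Particular solution: y = e^(x³/3)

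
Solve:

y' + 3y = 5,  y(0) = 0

General solution: y = 5/3 + Ce^(-3x)
Applying y(0) = 0: C = 0 - 5/3 = -5/3
Particular solution: y = 5/3 - (5/3)e^(-3x)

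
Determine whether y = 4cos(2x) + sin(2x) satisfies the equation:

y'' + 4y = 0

Verification:
y'' = -16cos(2x) - 4sin(2x)
y'' + 4y = 0 ✓

Yes, it is a solution.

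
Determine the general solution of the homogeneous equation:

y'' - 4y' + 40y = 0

Characteristic equation: r² - 4r + 40 = 0
Roots: r = 2 ± 6i (complex conjugates)
General solution: y = e^(2x)(C₁cos(6x) + C₂sin(6x))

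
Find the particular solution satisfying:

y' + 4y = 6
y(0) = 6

General solution: y = 3/2 + Ce^(-4x)
Applying y(0) = 6: C = 6 - 3/2 = 9/2
Particular solution: y = 3/2 + (9/2)e^(-4x)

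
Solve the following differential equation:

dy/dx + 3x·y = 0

Using integrating factor method:

General solution: y = Ce^(-3x^2/2)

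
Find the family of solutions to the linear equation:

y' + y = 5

Using integrating factor method:

General solution: y = 5 + Ce^(-x)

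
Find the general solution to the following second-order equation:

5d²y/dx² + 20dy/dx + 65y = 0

Characteristic equation: 5r² + 20r + 65 = 0
Divide by 5: r² + 4r + 13 = 0
Roots: r = -2 ± 3i (complex conjugates)
General solution: y = e^(-2x)(C₁cos(3x) + C₂sin(3x))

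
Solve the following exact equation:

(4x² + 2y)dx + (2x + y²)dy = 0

Verify exactness: ∂M/∂y = ∂N/∂x ✓
Find F(x,y) such that ∂F/∂x = M, ∂F/∂y = N
Solution: 4x³/3 + 2xy + y³/3 = C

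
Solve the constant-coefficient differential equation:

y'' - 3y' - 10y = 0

Characteristic equation: r² - 3r - 10 = 0
Roots: r = 5, -2 (distinct real)
General solution: y = C₁e^(5x) + C₂e^(-2x)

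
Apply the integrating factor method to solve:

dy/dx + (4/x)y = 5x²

Using integrating factor method:

General solution: y = (5/7)x^3 + Cx^(-4)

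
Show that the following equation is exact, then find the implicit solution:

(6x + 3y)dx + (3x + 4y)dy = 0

Verify exactness: ∂M/∂y = ∂N/∂x ✓
Find F(x,y) such that ∂F/∂x = M, ∂F/∂y = N
Solution: 3x² + 3xy + 2y² = C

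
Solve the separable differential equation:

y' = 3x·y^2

Separating variables and integrating:
-1/y = 3x^2/2 + C

General solution: y^-1 = (-3/2)x^2 + C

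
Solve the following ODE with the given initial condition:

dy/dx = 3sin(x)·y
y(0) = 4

General solution: y = Ce^(-3cos(x))
Applying IC y(0) = 4:
Particular solution: y = 4e^(3(1-cos(x)))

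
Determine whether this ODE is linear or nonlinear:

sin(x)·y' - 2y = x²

Linear (y and its derivatives appear to the first power only, no products of y terms)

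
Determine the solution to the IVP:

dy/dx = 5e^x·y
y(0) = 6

General solution: y = Ce^(5e^x)
Applying IC y(0) = 6:
Particular solution: y = 6e^(5(e^x - 1))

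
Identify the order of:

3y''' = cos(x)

The order is 3 (highest derivative is of order 3).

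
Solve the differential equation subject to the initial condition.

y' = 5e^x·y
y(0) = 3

General solution: y = Ce^(5e^x)
Applying IC y(0) = 3:
Particular solution: y = 3e^(5(e^x - 1))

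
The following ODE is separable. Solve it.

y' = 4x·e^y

Separating variables and integrating:
-e^(-y) = 2x² + C

General solution: y = -ln(C - 2x²)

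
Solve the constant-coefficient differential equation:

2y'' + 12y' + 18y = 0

Characteristic equation: 2r² + 12r + 18 = 0
Divide by 2: r² + 6r + 9 = 0
Factored: (r + 3)² = 0
Repeated root: r = -3
General solution: y = (C₁ + C₂x)e^(-3x)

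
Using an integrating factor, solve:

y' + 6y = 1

Using integrating factor method:

General solution: y = 1/6 + Ce^(-6x)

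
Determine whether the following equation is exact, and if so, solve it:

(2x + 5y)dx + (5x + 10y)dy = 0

Verify exactness: ∂M/∂y = ∂N/∂x ✓
Find F(x,y) such that ∂F/∂x = M, ∂F/∂y = N
Solution: x² + 5xy + 5y² = C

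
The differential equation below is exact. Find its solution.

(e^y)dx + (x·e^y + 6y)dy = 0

Verify exactness: ∂M/∂y = ∂N/∂x ✓
Find F(x,y) such that ∂F/∂x = M, ∂F/∂y = N
Solution: x·e^y + 3y² = C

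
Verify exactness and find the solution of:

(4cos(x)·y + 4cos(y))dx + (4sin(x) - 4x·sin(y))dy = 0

Verify exactness: ∂M/∂y = ∂N/∂x ✓
Find F(x,y) such that ∂F/∂x = M, ∂F/∂y = N
Solution: 4sin(x)·y + 4x·cos(y) = C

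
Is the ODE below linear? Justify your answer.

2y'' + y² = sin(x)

No. Nonlinear (y² term)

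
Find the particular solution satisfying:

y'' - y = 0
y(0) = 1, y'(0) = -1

General solution: y = C₁e^x + C₂e^(-x)
Applying ICs: C₁ = 0, C₂ = 1
Particular solution: y = e^(-x)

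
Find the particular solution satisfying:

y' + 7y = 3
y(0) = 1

General solution: y = 3/7 + Ce^(-7x)
Applying y(0) = 1: C = 1 - 3/7 = 4/7
Particular solution: y = 3/7 + (4/7)e^(-7x)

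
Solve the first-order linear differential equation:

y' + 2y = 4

Using integrating factor method:

General solution: y = 2 + Ce^(-2x)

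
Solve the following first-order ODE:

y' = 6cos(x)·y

Separating variables and integrating:
ln|y| = 6sin(x) + C

General solution: y = Ce^(6sin(x))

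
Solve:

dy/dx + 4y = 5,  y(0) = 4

General solution: y = 5/4 + Ce^(-4x)
Applying y(0) = 4: C = 4 - 5/4 = 11/4
Particular solution: y = 5/4 + (11/4)e^(-4x)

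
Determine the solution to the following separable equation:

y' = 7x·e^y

Separating variables and integrating:
-e^(-y) = 7x²/2 + C

General solution: y = -ln(C - 7x²/2)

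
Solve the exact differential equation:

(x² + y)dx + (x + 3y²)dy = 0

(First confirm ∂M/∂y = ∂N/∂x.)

Verify exactness: ∂M/∂y = ∂N/∂x ✓
Find F(x,y) such that ∂F/∂x = M, ∂F/∂y = N
Solution: x³/3 + xy + y³ = C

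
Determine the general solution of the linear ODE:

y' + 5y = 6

Using integrating factor method:

General solution: y = 6/5 + Ce^(-5x)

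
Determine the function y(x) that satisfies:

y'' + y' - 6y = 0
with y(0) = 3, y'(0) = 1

General solution: y = C₁e^(2x) + C₂e^(-3x)
Applying ICs: C₁ = 2, C₂ = 1
Particular solution: y = 2e^(2x) + e^(-3x)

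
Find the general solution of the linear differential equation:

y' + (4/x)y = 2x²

Using integrating factor method:

General solution: y = (2/7)x^3 + Cx^(-4)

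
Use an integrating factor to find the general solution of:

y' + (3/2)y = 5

Using integrating factor method:

General solution: y = 10/3 + Ce^(-3x/2)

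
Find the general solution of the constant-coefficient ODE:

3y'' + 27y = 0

Characteristic equation: 3r² + 27 = 0
Divide by 3: r² + 9 = 0
Roots: r = ±3i (complex conjugates)
General solution: y = C₁cos(3x) + C₂sin(3x)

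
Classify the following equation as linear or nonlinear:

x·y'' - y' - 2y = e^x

Linear (y and its derivatives appear to the first power only, no products of y terms)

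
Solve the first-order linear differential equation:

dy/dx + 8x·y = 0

Using integrating factor method:

General solution: y = Ce^(-4x^2)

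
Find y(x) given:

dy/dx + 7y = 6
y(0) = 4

General solution: y = 6/7 + Ce^(-7x)
Applying y(0) = 4: C = 4 - 6/7 = 22/7
Particular solution: y = 6/7 + (22/7)e^(-7x)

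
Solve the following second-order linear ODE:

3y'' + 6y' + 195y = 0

Characteristic equation: 3r² + 6r + 195 = 0
Divide by 3: r² + 2r + 65 = 0
Roots: r = -1 ± 8i (complex conjugates)
General solution: y = e^(-x)(C₁cos(8x) + C₂sin(8x))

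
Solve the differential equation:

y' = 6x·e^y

Separating variables and integrating:
-e^(-y) = 3x² + C

General solution: y = -ln(C - 3x²)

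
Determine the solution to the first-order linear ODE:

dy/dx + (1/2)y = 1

Using integrating factor method:

General solution: y = 2 + Ce^(-x/2)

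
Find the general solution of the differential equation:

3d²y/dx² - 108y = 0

Characteristic equation: 3r² - 108 = 0
Divide by 3: r² - 36 = 0
Roots: r = 6, -6 (distinct real)
General solution: y = C₁e^(6x) + C₂e^(-6x)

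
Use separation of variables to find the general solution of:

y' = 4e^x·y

Separating variables and integrating:
ln|y| = 4e^x + C

General solution: y = Ce^(4e^x)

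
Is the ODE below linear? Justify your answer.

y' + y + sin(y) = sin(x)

No. Nonlinear (sin(y) is nonlinear in y)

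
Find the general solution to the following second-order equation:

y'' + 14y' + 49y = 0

Characteristic equation: r² + 14r + 49 = 0
Factored: (r + 7)² = 0
Repeated root: r = -7
General solution: y = (C₁ + C₂x)e^(-7x)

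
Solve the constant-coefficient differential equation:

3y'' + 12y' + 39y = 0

Characteristic equation: 3r² + 12r + 39 = 0
Divide by 3: r² + 4r + 13 = 0
Roots: r = -2 ± 3i (complex conjugates)
General solution: y = e^(-2x)(C₁cos(3x) + C₂sin(3x))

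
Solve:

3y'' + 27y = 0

Characteristic equation: 3r² + 27 = 0
Divide by 3: r² + 9 = 0
Roots: r = ±3i (complex conjugates)
General solution: y = C₁cos(3x) + C₂sin(3x)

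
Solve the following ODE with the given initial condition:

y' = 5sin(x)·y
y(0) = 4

General solution: y = Ce^(-5cos(x))
Applying IC y(0) = 4:
Particular solution: y = 4e^(5(1-cos(x)))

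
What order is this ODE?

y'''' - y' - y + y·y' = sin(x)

The order is 4 (highest derivative is of order 4).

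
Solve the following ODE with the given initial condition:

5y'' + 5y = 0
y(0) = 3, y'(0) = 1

General solution: y = C₁cos(x) + C₂sin(x)
Complex roots r = ±i
Applying ICs: C₁ = 3, C₂ = 1
Particular solution: y = 3cos(x) + sin(x)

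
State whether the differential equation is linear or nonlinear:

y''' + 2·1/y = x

Nonlinear (1/y term)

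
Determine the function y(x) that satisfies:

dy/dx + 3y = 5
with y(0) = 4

General solution: y = 5/3 + Ce^(-3x)
Applying y(0) = 4: C = 4 - 5/3 = 7/3
Particular solution: y = 5/3 + (7/3)e^(-3x)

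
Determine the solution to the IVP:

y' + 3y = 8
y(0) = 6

General solution: y = 8/3 + Ce^(-3x)
Applying y(0) = 6: C = 6 - 8/3 = 10/3
Particular solution: y = 8/3 + (10/3)e^(-3x)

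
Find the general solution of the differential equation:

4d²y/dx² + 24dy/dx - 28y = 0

Characteristic equation: 4r² + 24r - 28 = 0
Divide by 4: r² + 6r - 7 = 0
Roots: r = 1, -7 (distinct real)
General solution: y = C₁e^x + C₂e^(-7x)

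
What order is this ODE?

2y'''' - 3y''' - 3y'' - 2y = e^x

The order is 4 (highest derivative is of order 4).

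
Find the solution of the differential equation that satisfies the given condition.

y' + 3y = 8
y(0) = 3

General solution: y = 8/3 + Ce^(-3x)
Applying y(0) = 3: C = 3 - 8/3 = 1/3
Particular solution: y = 8/3 + (1/3)e^(-3x)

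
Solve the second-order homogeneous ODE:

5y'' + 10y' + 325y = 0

Characteristic equation: 5r² + 10r + 325 = 0
Divide by 5: r² + 2r + 65 = 0
Roots: r = -1 ± 8i (complex conjugates)
General solution: y = e^(-x)(C₁cos(8x) + C₂sin(8x))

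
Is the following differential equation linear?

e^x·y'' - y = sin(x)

Yes. Linear (y and its derivatives appear to the first power only, no products of y terms)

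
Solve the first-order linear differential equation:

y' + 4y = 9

Using integrating factor method:

General solution: y = 9/4 + Ce^(-4x)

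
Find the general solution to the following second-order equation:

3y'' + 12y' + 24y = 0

Characteristic equation: 3r² + 12r + 24 = 0
Divide by 3: r² + 4r + 8 = 0
Roots: r = -2 ± 2i (complex conjugates)
General solution: y = e^(-2x)(C₁cos(2x) + C₂sin(2x))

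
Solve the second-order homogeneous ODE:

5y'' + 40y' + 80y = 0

Characteristic equation: 5r² + 40r + 80 = 0
Divide by 5: r² + 8r + 16 = 0
Factored: (r + 4)² = 0
Repeated root: r = -4
General solution: y = (C₁ + C₂x)e^(-4x)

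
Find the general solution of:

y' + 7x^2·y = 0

Using integrating factor method:

General solution: y = Ce^(-7x^3/3)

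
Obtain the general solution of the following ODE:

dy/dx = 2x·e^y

Separating variables and integrating:
-e^(-y) = x² + C

General solution: y = -ln(C - x²)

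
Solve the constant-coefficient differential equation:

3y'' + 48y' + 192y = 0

Characteristic equation: 3r² + 48r + 192 = 0
Divide by 3: r² + 16r + 64 = 0
Factored: (r + 8)² = 0
Repeated root: r = -8
General solution: y = (C₁ + C₂x)e^(-8x)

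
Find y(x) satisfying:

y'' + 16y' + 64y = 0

Characteristic equation: r² + 16r + 64 = 0
Factored: (r + 8)² = 0
Repeated root: r = -8
General solution: y = (C₁ + C₂x)e^(-8x)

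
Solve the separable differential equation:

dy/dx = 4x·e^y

Separating variables and integrating:
-e^(-y) = 2x² + C

General solution: y = -ln(C - 2x²)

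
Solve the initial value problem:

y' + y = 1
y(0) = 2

General solution: y = 1 + Ce^(-x)
Applying y(0) = 2: C = 2 - 1 = 1
Particular solution: y = 1 + e^(-x)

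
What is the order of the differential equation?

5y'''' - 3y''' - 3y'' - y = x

The order is 4 (highest derivative is of order 4).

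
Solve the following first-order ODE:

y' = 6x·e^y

Separating variables and integrating:
-e^(-y) = 3x² + C

General solution: y = -ln(C - 3x²)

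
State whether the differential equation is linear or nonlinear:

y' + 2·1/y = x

Nonlinear (1/y term)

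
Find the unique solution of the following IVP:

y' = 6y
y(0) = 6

General solution: y = Ce^(6x)
Applying IC y(0) = 6:
Particular solution: y = 6e^(6x)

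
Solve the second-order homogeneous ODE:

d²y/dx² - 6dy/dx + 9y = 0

Characteristic equation: r² - 6r + 9 = 0
Factored: (r - 3)² = 0
Repeated root: r = 3
General solution: y = (C₁ + C₂x)e^(3x)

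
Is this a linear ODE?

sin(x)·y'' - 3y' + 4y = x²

Yes. Linear (y and its derivatives appear to the first power only, no products of y terms)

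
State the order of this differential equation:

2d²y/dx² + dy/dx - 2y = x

The order is 2 (highest derivative is of order 2).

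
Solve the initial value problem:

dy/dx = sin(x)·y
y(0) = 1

General solution: y = Ce^(-cos(x))
Applying IC y(0) = 1:
Particular solution: y = e^(1-cos(x))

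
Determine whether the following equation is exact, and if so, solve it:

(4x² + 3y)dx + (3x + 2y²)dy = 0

Verify exactness: ∂M/∂y = ∂N/∂x ✓
Find F(x,y) such that ∂F/∂x = M, ∂F/∂y = N
Solution: 4x³/3 + 3xy + 2y³/3 = C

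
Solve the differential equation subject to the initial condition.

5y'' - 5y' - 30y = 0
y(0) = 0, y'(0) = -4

General solution: y = C₁e^(3x) + C₂e^(-2x)
Applying ICs: C₁ = -4/5, C₂ = 4/5
Particular solution: y = -(4/5)e^(3x) + (4/5)e^(-2x)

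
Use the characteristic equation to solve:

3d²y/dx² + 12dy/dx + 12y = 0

Characteristic equation: 3r² + 12r + 12 = 0
Divide by 3: r² + 4r + 4 = 0
Factored: (r + 2)² = 0
Repeated root: r = -2
General solution: y = (C₁ + C₂x)e^(-2x)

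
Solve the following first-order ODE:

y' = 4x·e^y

Separating variables and integrating:
-e^(-y) = 2x² + C

General solution: y = -ln(C - 2x²)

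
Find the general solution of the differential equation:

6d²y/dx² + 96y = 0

Characteristic equation: 6r² + 96 = 0
Divide by 6: r² + 16 = 0
Roots: r = ±4i (complex conjugates)
General solution: y = C₁cos(4x) + C₂sin(4x)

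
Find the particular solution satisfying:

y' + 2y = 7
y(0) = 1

General solution: y = 7/2 + Ce^(-2x)
Applying y(0) = 1: C = 1 - 7/2 = -5/2
Particular solution: y = 7/2 - (5/2)e^(-2x)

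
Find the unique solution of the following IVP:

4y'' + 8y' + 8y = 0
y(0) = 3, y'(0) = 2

General solution: y = e^(-x)(C₁cos(x) + C₂sin(x))
Complex roots r = -1 ± i
Applying ICs: C₁ = 3, C₂ = 5
Particular solution: y = e^(-x)(3cos(x) + 5sin(x))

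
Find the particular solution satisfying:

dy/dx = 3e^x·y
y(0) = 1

General solution: y = Ce^(3e^x)
Applying IC y(0) = 1:
Particular solution: y = e^(3(e^x - 1))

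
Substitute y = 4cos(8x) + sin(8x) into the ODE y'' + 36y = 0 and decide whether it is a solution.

Verification:
y'' = -256cos(8x) - 64sin(8x)
y'' + 36y ≠ 0 (frequency mismatch: got 64 instead of 36)

No, it is not a solution.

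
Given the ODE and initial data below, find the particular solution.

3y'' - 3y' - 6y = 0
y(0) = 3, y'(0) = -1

General solution: y = C₁e^(2x) + C₂e^(-x)
Applying ICs: C₁ = 2/3, C₂ = 7/3
Particular solution: y = (2/3)e^(2x) + (7/3)e^(-x)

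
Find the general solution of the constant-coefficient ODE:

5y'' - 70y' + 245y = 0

Characteristic equation: 5r² - 70r + 245 = 0
Divide by 5: r² - 14r + 49 = 0
Factored: (r - 7)² = 0
Repeated root: r = 7
General solution: y = (C₁ + C₂x)e^(7x)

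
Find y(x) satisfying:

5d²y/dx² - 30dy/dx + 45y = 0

Characteristic equation: 5r² - 30r + 45 = 0
Divide by 5: r² - 6r + 9 = 0
Factored: (r - 3)² = 0
Repeated root: r = 3
General solution: y = (C₁ + C₂x)e^(3x)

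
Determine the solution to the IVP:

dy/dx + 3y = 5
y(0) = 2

General solution: y = 5/3 + Ce^(-3x)
Applying y(0) = 2: C = 2 - 5/3 = 1/3
Particular solution: y = 5/3 + (1/3)e^(-3x)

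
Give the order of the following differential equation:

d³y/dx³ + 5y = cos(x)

The order is 3 (highest derivative is of order 3).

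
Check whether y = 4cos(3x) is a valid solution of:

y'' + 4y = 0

Verification:
y'' = -36cos(3x)
y'' + 4y ≠ 0 (frequency mismatch: got 9 instead of 4)

No, it is not a solution.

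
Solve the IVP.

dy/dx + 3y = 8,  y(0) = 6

General solution: y = 8/3 + Ce^(-3x)
Applying y(0) = 6: C = 6 - 8/3 = 10/3
Particular solution: y = 8/3 + (10/3)e^(-3x)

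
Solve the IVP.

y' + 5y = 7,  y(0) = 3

General solution: y = 7/5 + Ce^(-5x)
Applying y(0) = 3: C = 3 - 7/5 = 8/5
Particular solution: y = 7/5 + (8/5)e^(-5x)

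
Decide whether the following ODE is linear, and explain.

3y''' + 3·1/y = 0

Nonlinear (1/y term)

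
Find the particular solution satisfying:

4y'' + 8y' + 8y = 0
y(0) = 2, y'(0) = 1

General solution: y = e^(-x)(C₁cos(x) + C₂sin(x))
Complex roots r = -1 ± i
Applying ICs: C₁ = 2, C₂ = 3
Particular solution: y = e^(-x)(2cos(x) + 3sin(x))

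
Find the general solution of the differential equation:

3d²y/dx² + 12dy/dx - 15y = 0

Characteristic equation: 3r² + 12r - 15 = 0
Divide by 3: r² + 4r - 5 = 0
Roots: r = 1, -5 (distinct real)
General solution: y = C₁e^x + C₂e^(-5x)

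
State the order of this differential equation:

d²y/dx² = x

The order is 2 (highest derivative is of order 2).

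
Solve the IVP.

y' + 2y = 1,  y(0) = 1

General solution: y = 1/2 + Ce^(-2x)
Applying y(0) = 1: C = 1 - 1/2 = 1/2
Particular solution: y = 1/2 + (1/2)e^(-2x)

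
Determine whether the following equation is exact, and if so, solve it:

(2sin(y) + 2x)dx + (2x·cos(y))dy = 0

Verify exactness: ∂M/∂y = ∂N/∂x ✓
Find F(x,y) such that ∂F/∂x = M, ∂F/∂y = N
Solution: 2x·sin(y) + x² = C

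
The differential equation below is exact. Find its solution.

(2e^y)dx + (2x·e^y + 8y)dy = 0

Verify exactness: ∂M/∂y = ∂N/∂x ✓
Find F(x,y) such that ∂F/∂x = M, ∂F/∂y = N
Solution: 2x·e^y + 4y² = C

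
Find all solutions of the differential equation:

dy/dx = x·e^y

Separating variables and integrating:
-e^(-y) = x²/2 + C

General solution: y = -ln(C - x²/2)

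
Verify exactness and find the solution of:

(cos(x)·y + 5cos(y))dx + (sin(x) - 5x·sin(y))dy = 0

Verify exactness: ∂M/∂y = ∂N/∂x ✓
Find F(x,y) such that ∂F/∂x = M, ∂F/∂y = N
Solution: sin(x)·y + 5x·cos(y) = C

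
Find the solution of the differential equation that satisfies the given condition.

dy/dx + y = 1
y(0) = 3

General solution: y = 1 + Ce^(-x)
Applying y(0) = 3: C = 3 - 1 = 2
Particular solution: y = 1 + 2e^(-x)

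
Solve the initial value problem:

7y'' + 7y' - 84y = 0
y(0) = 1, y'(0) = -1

General solution: y = C₁e^(3x) + C₂e^(-4x)
Applying ICs: C₁ = 3/7, C₂ = 4/7
Particular solution: y = (3/7)e^(3x) + (4/7)e^(-4x)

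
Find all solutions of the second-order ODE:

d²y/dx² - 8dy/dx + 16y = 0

Characteristic equation: r² - 8r + 16 = 0
Factored: (r - 4)² = 0
Repeated root: r = 4
General solution: y = (C₁ + C₂x)e^(4x)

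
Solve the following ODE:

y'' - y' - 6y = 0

Characteristic equation: r² - r - 6 = 0
Roots: r = 3, -2 (distinct real)
General solution: y = C₁e^(3x) + C₂e^(-2x)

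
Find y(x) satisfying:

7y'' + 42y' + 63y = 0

Characteristic equation: 7r² + 42r + 63 = 0
Divide by 7: r² + 6r + 9 = 0
Factored: (r + 3)² = 0
Repeated root: r = -3
General solution: y = (C₁ + C₂x)e^(-3x)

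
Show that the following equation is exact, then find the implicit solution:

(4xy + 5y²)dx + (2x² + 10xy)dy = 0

Verify exactness: ∂M/∂y = ∂N/∂x ✓
Find F(x,y) such that ∂F/∂x = M, ∂F/∂y = N
Solution: 2x²y + 5xy² = C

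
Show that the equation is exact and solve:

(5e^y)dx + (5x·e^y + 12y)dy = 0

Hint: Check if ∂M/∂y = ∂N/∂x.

Verify exactness: ∂M/∂y = ∂N/∂x ✓
Find F(x,y) such that ∂F/∂x = M, ∂F/∂y = N
Solution: 5x·e^y + 6y² = C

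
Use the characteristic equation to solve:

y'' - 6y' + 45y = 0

Characteristic equation: r² - 6r + 45 = 0
Roots: r = 3 ± 6i (complex conjugates)
General solution: y = e^(3x)(C₁cos(6x) + C₂sin(6x))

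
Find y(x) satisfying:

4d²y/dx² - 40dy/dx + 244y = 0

Characteristic equation: 4r² - 40r + 244 = 0
Divide by 4: r² - 10r + 61 = 0
Roots: r = 5 ± 6i (complex conjugates)
General solution: y = e^(5x)(C₁cos(6x) + C₂sin(6x))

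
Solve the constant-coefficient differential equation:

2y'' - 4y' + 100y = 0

Characteristic equation: 2r² - 4r + 100 = 0
Divide by 2: r² - 2r + 50 = 0
Roots: r = 1 ± 7i (complex conjugates)
General solution: y = e^x(C₁cos(7x) + C₂sin(7x))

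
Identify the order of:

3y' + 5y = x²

The order is 1 (highest derivative is of order 1).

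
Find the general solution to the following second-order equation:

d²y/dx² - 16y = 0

Characteristic equation: r² - 16 = 0
Roots: r = 4, -4 (distinct real)
General solution: y = C₁e^(4x) + C₂e^(-4x)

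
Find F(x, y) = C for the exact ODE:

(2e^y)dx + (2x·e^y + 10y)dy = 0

Verify exactness: ∂M/∂y = ∂N/∂x ✓
Find F(x,y) such that ∂F/∂x = M, ∂F/∂y = N
Solution: 2x·e^y + 5y² = C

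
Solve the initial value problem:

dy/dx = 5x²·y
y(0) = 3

General solution: y = Ce^(5x³/3)
Applying IC y(0) = 3:
Particular solution: y = 3e^(5x³/3)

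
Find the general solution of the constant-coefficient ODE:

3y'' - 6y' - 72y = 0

Characteristic equation: 3r² - 6r - 72 = 0
Divide by 3: r² - 2r - 24 = 0
Roots: r = 6, -4 (distinct real)
General solution: y = C₁e^(6x) + C₂e^(-4x)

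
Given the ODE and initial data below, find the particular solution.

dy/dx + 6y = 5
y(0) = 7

General solution: y = 5/6 + Ce^(-6x)
Applying y(0) = 7: C = 7 - 5/6 = 37/6
Particular solution: y = 5/6 + (37/6)e^(-6x)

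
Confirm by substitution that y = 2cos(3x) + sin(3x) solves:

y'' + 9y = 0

Verification:
y'' = -18cos(3x) - 9sin(3x)
y'' + 9y = 0 ✓

Yes, it is a solution.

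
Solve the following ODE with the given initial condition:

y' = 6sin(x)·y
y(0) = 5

General solution: y = Ce^(-6cos(x))
Applying IC y(0) = 5:
Particular solution: y = 5e^(6(1-cos(x)))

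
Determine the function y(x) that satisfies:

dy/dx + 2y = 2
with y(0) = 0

General solution: y = 1 + Ce^(-2x)
Applying y(0) = 0: C = 0 - 1 = -1
Particular solution: y = 1 - e^(-2x)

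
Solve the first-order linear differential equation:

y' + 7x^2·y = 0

Using integrating factor method:

General solution: y = Ce^(-7x^3/3)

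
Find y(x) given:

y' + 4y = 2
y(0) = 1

General solution: y = 1/2 + Ce^(-4x)
Applying y(0) = 1: C = 1 - 1/2 = 1/2
Particular solution: y = 1/2 + (1/2)e^(-4x)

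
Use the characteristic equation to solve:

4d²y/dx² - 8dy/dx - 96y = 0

Characteristic equation: 4r² - 8r - 96 = 0
Divide by 4: r² - 2r - 24 = 0
Roots: r = 6, -4 (distinct real)
General solution: y = C₁e^(6x) + C₂e^(-4x)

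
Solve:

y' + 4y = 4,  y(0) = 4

General solution: y = 1 + Ce^(-4x)
Applying y(0) = 4: C = 4 - 1 = 3
Particular solution: y = 1 + 3e^(-4x)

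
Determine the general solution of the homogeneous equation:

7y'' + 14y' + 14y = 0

Characteristic equation: 7r² + 14r + 14 = 0
Divide by 7: r² + 2r + 2 = 0
Roots: r = -1 ± i (complex conjugates)
General solution: y = e^(-x)(C₁cos(x) + C₂sin(x))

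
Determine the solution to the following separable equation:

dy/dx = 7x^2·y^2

Separating variables and integrating:
-1/y = 7x^3/3 + C

General solution: y^-1 = (-7/3)x^3 + C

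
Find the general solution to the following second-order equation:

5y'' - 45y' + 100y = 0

Characteristic equation: 5r² - 45r + 100 = 0
Divide by 5: r² - 9r + 20 = 0
Roots: r = 4, 5 (distinct real)
General solution: y = C₁e^(4x) + C₂e^(5x)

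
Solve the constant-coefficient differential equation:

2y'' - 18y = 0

Characteristic equation: 2r² - 18 = 0
Divide by 2: r² - 9 = 0
Roots: r = 3, -3 (distinct real)
General solution: y = C₁e^(3x) + C₂e^(-3x)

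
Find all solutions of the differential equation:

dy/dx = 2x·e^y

Separating variables and integrating:
-e^(-y) = x² + C

General solution: y = -ln(C - x²)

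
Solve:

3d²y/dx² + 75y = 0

Characteristic equation: 3r² + 75 = 0
Divide by 3: r² + 25 = 0
Roots: r = ±5i (complex conjugates)
General solution: y = C₁cos(5x) + C₂sin(5x)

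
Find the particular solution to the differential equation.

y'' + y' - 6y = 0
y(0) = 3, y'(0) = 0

General solution: y = C₁e^(2x) + C₂e^(-3x)
Applying ICs: C₁ = 9/5, C₂ = 6/5
Particular solution: y = (9/5)e^(2x) + (6/5)e^(-3x)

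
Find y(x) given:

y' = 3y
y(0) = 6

General solution: y = Ce^(3x)
Applying IC y(0) = 6:
Particular solution: y = 6e^(3x)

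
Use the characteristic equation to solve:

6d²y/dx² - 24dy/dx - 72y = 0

Characteristic equation: 6r² - 24r - 72 = 0
Divide by 6: r² - 4r - 12 = 0
Roots: r = 6, -2 (distinct real)
General solution: y = C₁e^(6x) + C₂e^(-2x)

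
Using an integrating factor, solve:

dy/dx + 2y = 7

Using integrating factor method:

General solution: y = 7/2 + Ce^(-2x)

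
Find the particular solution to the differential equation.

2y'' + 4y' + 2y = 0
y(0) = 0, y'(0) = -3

General solution: y = (C₁ + C₂x)e^(-x)
Repeated root r = -1
Applying ICs: C₁ = 0, C₂ = -3
Particular solution: y = -3xe^(-x)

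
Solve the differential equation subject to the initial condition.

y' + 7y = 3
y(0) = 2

General solution: y = 3/7 + Ce^(-7x)
Applying y(0) = 2: C = 2 - 3/7 = 11/7
Particular solution: y = 3/7 + (11/7)e^(-7x)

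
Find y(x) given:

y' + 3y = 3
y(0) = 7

General solution: y = 1 + Ce^(-3x)
Applying y(0) = 7: C = 7 - 1 = 6
Particular solution: y = 1 + 6e^(-3x)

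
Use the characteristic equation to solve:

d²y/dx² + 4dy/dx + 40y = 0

Characteristic equation: r² + 4r + 40 = 0
Roots: r = -2 ± 6i (complex conjugates)
General solution: y = e^(-2x)(C₁cos(6x) + C₂sin(6x))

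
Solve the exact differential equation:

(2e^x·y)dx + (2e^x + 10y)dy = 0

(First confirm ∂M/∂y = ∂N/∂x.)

Verify exactness: ∂M/∂y = ∂N/∂x ✓
Find F(x,y) such that ∂F/∂x = M, ∂F/∂y = N
Solution: 2e^x·y + 5y² = C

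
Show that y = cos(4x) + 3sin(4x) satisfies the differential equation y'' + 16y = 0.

Verification:
y'' = -16cos(4x) - 48sin(4x)
y'' + 16y = 0 ✓

Yes, it is a solution.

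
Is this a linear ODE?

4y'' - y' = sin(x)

Yes. Linear (y and its derivatives appear to the first power only, no products of y terms)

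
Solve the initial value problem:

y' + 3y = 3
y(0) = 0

General solution: y = 1 + Ce^(-3x)
Applying y(0) = 0: C = 0 - 1 = -1
Particular solution: y = 1 - e^(-3x)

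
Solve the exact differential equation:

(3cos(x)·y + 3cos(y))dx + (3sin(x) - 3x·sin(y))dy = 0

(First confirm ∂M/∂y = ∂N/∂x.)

Verify exactness: ∂M/∂y = ∂N/∂x ✓
Find F(x,y) such that ∂F/∂x = M, ∂F/∂y = N
Solution: 3sin(x)·y + 3x·cos(y) = C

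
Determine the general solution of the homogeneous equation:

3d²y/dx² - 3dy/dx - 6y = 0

Characteristic equation: 3r² - 3r - 6 = 0
Divide by 3: r² - r - 2 = 0
Roots: r = 2, -1 (distinct real)
General solution: y = C₁e^(2x) + C₂e^(-x)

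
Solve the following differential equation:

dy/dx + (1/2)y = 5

Using integrating factor method:

General solution: y = 10 + Ce^(-x/2)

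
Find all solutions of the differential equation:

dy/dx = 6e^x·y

Separating variables and integrating:
ln|y| = 6e^x + C

General solution: y = Ce^(6e^x)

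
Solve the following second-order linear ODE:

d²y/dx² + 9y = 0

Characteristic equation: r² + 9 = 0
Roots: r = ±3i (complex conjugates)
General solution: y = C₁cos(3x) + C₂sin(3x)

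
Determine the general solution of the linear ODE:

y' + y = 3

Using integrating factor method:

General solution: y = 3 + Ce^(-x)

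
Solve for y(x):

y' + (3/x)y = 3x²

Using integrating factor method:

General solution: y = (1/2)x^3 + Cx^(-3)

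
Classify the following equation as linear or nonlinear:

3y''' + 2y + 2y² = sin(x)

Nonlinear (y² term)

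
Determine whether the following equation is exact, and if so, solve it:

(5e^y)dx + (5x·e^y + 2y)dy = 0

Verify exactness: ∂M/∂y = ∂N/∂x ✓
Find F(x,y) such that ∂F/∂x = M, ∂F/∂y = N
Solution: 5x·e^y + y² = C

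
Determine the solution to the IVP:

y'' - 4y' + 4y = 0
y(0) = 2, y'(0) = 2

General solution: y = (C₁ + C₂x)e^(2x)
Repeated root r = 2
Applying ICs: C₁ = 2, C₂ = -2
Particular solution: y = (2 - 2x)e^(2x)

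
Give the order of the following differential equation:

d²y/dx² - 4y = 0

The order is 2 (highest derivative is of order 2).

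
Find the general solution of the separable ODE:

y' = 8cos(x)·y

Separating variables and integrating:
ln|y| = 8sin(x) + C

General solution: y = Ce^(8sin(x))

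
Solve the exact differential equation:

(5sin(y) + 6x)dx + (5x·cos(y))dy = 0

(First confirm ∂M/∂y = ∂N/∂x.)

Verify exactness: ∂M/∂y = ∂N/∂x ✓
Find F(x,y) such that ∂F/∂x = M, ∂F/∂y = N
Solution: 5x·sin(y) + 3x² = C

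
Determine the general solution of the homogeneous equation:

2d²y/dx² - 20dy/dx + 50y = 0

Characteristic equation: 2r² - 20r + 50 = 0
Divide by 2: r² - 10r + 25 = 0
Factored: (r - 5)² = 0
Repeated root: r = 5
General solution: y = (C₁ + C₂x)e^(5x)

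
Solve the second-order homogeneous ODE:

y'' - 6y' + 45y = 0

Characteristic equation: r² - 6r + 45 = 0
Roots: r = 3 ± 6i (complex conjugates)
General solution: y = e^(3x)(C₁cos(6x) + C₂sin(6x))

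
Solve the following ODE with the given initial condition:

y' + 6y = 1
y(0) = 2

General solution: y = 1/6 + Ce^(-6x)
Applying y(0) = 2: C = 2 - 1/6 = 11/6
Particular solution: y = 1/6 + (11/6)e^(-6x)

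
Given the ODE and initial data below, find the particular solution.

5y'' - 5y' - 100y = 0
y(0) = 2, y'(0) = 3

General solution: y = C₁e^(5x) + C₂e^(-4x)
Applying ICs: C₁ = 11/9, C₂ = 7/9
Particular solution: y = (11/9)e^(5x) + (7/9)e^(-4x)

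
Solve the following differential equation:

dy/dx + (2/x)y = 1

Using integrating factor method:

General solution: y = (1/3)x + Cx^(-2)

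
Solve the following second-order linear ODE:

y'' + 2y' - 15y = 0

Characteristic equation: r² + 2r - 15 = 0
Roots: r = 3, -5 (distinct real)
General solution: y = C₁e^(3x) + C₂e^(-5x)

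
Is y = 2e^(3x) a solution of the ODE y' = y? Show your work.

Verification:
y = 2e^(3x)
y' = 6e^(3x)
But y = 2e^(3x)
y' ≠ y — the derivative does not match

No, it is not a solution.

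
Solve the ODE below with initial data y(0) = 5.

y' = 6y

General solution: y = Ce^(6x)
Applying IC y(0) = 5:
Particular solution: y = 5e^(6x)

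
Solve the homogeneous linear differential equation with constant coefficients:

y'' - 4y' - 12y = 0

Characteristic equation: r² - 4r - 12 = 0
Roots: r = 6, -2 (distinct real)
General solution: y = C₁e^(6x) + C₂e^(-2x)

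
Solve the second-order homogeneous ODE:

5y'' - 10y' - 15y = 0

Characteristic equation: 5r² - 10r - 15 = 0
Divide by 5: r² - 2r - 3 = 0
Roots: r = 3, -1 (distinct real)
General solution: y = C₁e^(3x) + C₂e^(-x)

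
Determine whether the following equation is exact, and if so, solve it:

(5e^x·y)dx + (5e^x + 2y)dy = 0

Verify exactness: ∂M/∂y = ∂N/∂x ✓
Find F(x,y) such that ∂F/∂x = M, ∂F/∂y = N
Solution: 5e^x·y + y² = C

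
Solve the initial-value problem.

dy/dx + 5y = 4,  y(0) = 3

General solution: y = 4/5 + Ce^(-5x)
Applying y(0) = 3: C = 3 - 4/5 = 11/5
Particular solution: y = 4/5 + (11/5)e^(-5x)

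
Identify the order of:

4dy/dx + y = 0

The order is 1 (highest derivative is of order 1).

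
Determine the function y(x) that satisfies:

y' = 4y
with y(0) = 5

General solution: y = Ce^(4x)
Applying IC y(0) = 5:
Particular solution: y = 5e^(4x)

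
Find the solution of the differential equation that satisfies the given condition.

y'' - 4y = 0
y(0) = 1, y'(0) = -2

General solution: y = C₁e^(2x) + C₂e^(-2x)
Applying ICs: C₁ = 0, C₂ = 1
Particular solution: y = e^(-2x)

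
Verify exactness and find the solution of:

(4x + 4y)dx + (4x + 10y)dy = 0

Verify exactness: ∂M/∂y = ∂N/∂x ✓
Find F(x,y) such that ∂F/∂x = M, ∂F/∂y = N
Solution: 2x² + 4xy + 5y² = C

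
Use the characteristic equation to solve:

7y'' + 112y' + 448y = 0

Characteristic equation: 7r² + 112r + 448 = 0
Divide by 7: r² + 16r + 64 = 0
Factored: (r + 8)² = 0
Repeated root: r = -8
General solution: y = (C₁ + C₂x)e^(-8x)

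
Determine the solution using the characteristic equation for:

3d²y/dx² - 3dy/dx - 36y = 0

Characteristic equation: 3r² - 3r - 36 = 0
Divide by 3: r² - r - 12 = 0
Roots: r = 4, -3 (distinct real)
General solution: y = C₁e^(4x) + C₂e^(-3x)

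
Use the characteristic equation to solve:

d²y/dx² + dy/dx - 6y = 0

Characteristic equation: r² + r - 6 = 0
Roots: r = 2, -3 (distinct real)
General solution: y = C₁e^(2x) + C₂e^(-3x)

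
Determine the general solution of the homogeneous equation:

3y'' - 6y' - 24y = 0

Characteristic equation: 3r² - 6r - 24 = 0
Divide by 3: r² - 2r - 8 = 0
Roots: r = 4, -2 (distinct real)
General solution: y = C₁e^(4x) + C₂e^(-2x)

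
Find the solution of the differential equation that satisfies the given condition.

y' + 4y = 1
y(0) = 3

General solution: y = 1/4 + Ce^(-4x)
Applying y(0) = 3: C = 3 - 1/4 = 11/4
Particular solution: y = 1/4 + (11/4)e^(-4x)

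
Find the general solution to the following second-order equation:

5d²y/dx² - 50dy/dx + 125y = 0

Characteristic equation: 5r² - 50r + 125 = 0
Divide by 5: r² - 10r + 25 = 0
Factored: (r - 5)² = 0
Repeated root: r = 5
General solution: y = (C₁ + C₂x)e^(5x)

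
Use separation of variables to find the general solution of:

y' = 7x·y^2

Separating variables and integrating:
-1/y = 7x^2/2 + C

General solution: y^-1 = (-7/2)x^2 + C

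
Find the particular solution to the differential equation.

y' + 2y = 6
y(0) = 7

General solution: y = 3 + Ce^(-2x)
Applying y(0) = 7: C = 7 - 3 = 4
Particular solution: y = 3 + 4e^(-2x)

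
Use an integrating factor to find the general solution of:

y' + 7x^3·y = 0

Using integrating factor method:

General solution: y = Ce^(-7x^4/4)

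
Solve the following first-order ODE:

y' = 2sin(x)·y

Separating variables and integrating:
ln|y| = -2cos(x) + C

General solution: y = Ce^(-2cos(x))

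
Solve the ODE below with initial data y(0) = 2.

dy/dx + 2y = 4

General solution: y = 2 + Ce^(-2x)
Applying y(0) = 2: C = 2 - 2 = 0
Particular solution: y = 2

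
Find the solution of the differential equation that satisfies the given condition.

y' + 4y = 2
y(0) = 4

General solution: y = 1/2 + Ce^(-4x)
Applying y(0) = 4: C = 4 - 1/2 = 7/2
Particular solution: y = 1/2 + (7/2)e^(-4x)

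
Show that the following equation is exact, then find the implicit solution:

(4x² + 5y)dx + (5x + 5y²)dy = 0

Verify exactness: ∂M/∂y = ∂N/∂x ✓
Find F(x,y) such that ∂F/∂x = M, ∂F/∂y = N
Solution: 4x³/3 + 5xy + 5y³/3 = C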